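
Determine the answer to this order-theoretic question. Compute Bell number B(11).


B(n) = number of set partitions of an n-element set.
B(n) satisfies the recurrence: B(n+1) = sum_k C(n,k)*B(k).
B(11) = 678570


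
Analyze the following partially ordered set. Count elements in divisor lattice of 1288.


Divisors of 1288: [1, 2, 4, 7, 8, 14, 23, 28, 46, 56, 92, 161, 184, 322, 644, 1288]
Count: 16


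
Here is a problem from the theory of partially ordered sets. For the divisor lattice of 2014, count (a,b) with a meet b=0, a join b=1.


Complement pair (a,b): a meet b = bottom, a join b = top.
Here: gcd(a,b)=1 and lcm(a,b)=2014, i.e. a*b=2014 with a,b coprime.
Pairs found: (1,2014), (2,1007), (19,106), (38,53), ... (4 more)
Total ordered pairs: 8


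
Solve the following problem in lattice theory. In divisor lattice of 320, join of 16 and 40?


In a divisor lattice, join = lcm (least common multiple).
gcd(16,40) = 8
lcm(16,40) = 16*40/gcd = 640/8 = 80


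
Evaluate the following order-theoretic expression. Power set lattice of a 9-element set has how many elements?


Power set = 2^n.
2^9 = 512


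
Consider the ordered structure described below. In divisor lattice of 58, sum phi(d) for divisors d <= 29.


Divisors of 58 up to 29: [1, 2, 29]
phi values: [1, 1, 28]
Sum = 30


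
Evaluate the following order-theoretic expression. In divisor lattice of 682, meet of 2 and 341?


In a divisor lattice, meet = gcd (greatest common divisor).
By Euclidean algorithm or factoring: gcd(2,341) = 1


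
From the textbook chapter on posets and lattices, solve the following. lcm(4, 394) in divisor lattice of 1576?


Join=lcm.
gcd(4,394)=2
lcm=788


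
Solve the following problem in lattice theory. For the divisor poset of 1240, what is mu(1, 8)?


In a divisor lattice, mu(a,b) = mu(b/a) where mu is the classical Mobius function.
b/a = 8/1 = 8
Prime factorization of 8: primes [2]
8 is not squarefree, so mu(8) = 0


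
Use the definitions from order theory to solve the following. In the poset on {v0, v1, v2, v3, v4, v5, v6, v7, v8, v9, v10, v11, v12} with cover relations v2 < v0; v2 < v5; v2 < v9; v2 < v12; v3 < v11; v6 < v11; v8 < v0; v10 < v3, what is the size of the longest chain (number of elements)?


A chain is a totally ordered subset; we count the number of elements in a maximum chain.
Compute, for each element x, the size of the longest chain ending at x:
  v1: 1
  v2: 1
  v4: 1
  v6: 1
  v7: 1
  v8: 1
  ...
A maximum chain: v10 < v3 < v11
Number of elements in the longest chain: 3


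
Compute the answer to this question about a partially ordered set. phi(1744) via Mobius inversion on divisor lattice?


phi(n) = n * prod_{p|n} (1 - 1/p).
Prime divisors of 1744: [2, 109]
phi(1744) = 1744 * (1 - 1/2) * (1 - 1/109)
phi(1744) = 864


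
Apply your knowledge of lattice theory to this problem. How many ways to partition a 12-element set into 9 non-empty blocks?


S(n,k) = k*S(n-1,k) + S(n-1,k-1).
S(11,9) = 1155, S(11,8) = 11880
S(12,9) = 9*1155 + 11880 = 10395 + 11880
S(12,9) = 22275


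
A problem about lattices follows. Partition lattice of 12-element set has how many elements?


B(n) = number of set partitions of an n-element set.
B(n) satisfies the recurrence: B(n+1) = sum_k C(n,k)*B(k).
B(12) = 4213597


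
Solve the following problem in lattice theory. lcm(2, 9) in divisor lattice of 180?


Join=lcm.
gcd(2,9)=1
lcm=18


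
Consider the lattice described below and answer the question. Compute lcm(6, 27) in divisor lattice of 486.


In a divisor lattice, join = lcm (least common multiple).
gcd(6,27) = 3
lcm(6,27) = 6*27/gcd = 162/3 = 54


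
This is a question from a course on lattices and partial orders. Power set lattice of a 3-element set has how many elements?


Power set = 2^n.
2^3 = 8


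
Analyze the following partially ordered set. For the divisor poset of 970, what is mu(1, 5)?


In a divisor lattice, mu(a,b) = mu(b/a) where mu is the classical Mobius function.
b/a = 5/1 = 5
Prime factorization of 5: primes [5]
5 is squarefree with 1 prime factor(s), so mu(5) = (-1)^1 = -1


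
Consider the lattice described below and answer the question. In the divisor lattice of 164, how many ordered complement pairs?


Complement pair (a,b): a meet b = bottom, a join b = top.
Here: gcd(a,b)=1 and lcm(a,b)=164, i.e. a*b=164 with a,b coprime.
Pairs found: (1,164), (4,41), (41,4), (164,1)
Total ordered pairs: 4


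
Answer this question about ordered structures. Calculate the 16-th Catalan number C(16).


C(n) = C(2n, n) / (n+1).
C(32, 16) = 601080390
C(16) = 601080390 / 17 = 35357670


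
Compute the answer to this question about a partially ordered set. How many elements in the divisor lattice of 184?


Divisors of 184: [1, 2, 4, 8, 23, 46, 92, 184]
Count: 8


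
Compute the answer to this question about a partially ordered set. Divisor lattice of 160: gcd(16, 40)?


Meet=gcd.
gcd(16,40)=8


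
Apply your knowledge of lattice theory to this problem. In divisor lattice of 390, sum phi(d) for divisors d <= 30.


Divisors of 390 up to 30: [1, 2, 3, 5, 6, 10, 13, 15, 26, 30]
phi values: [1, 1, 2, 4, 2, 4, 12, 8, 12, 8]
Sum = 54


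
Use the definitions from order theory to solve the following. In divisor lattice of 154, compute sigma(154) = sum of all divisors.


sigma(n) = sum of divisors.
Divisors of 154: [1, 2, 7, 11, 14, 22, 77, 154]
Sum = 288


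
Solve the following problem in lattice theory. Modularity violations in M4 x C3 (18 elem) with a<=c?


Modular law: if a <= c then a v (b ^ c) = (a v b) ^ c.
Check all triples (a,b,c) with a <= c among 18 elements.
This lattice is modular (diamonds M_m and their chain-products are modular).
Total violating triples: 0


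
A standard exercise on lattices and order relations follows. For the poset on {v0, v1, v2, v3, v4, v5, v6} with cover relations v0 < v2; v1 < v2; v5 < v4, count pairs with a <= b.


The order relation is {(a,b) : a <= b}, reflexive so it includes (a,a).
Examples: (v0,v0), (v0,v2), (v1,v1), (v1,v2), (v2,v2), ...
Total ordered pairs: 10


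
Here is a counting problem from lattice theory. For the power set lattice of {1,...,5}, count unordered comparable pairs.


A comparable pair {a,b} has a < b or b < a in the order.
Count unordered pairs where one element is strictly below the other.
Examples: {{},{1}}, {{},{2}}, {{},{3}}, {{},{4}}, ...
Total comparable pairs: 211


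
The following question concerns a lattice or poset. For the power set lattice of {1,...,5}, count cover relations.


A cover relation a -< b holds when a < b with no c strictly between.
Cover relations:
  {} -< {1}
  {} -< {2}
  {} -< {3}
  {} -< {4}
  {} -< {5}
  {1} -< {1,2}
  {1} -< {1,3}
  {1} -< {1,4}
  ...72 more
Total: 80


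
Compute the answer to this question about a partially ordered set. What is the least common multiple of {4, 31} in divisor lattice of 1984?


In a divisor lattice, join = lcm (least common multiple).
Compute lcm iteratively: start with first element, then lcm(current, next).
Elements: [4, 31]
lcm(4,31) = 124
Final lcm = 124


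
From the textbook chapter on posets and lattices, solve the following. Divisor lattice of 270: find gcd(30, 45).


In a divisor lattice, meet = gcd (greatest common divisor).
By Euclidean algorithm or factoring: gcd(30,45) = 15


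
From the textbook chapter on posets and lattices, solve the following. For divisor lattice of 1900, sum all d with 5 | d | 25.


Interval [5,25] in divisors of 1900: [5, 25]
Sum = 30


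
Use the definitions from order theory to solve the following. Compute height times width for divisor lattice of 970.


Height = length of longest chain minus 1; width = size of largest antichain.
A maximum chain: 1 | 97 | 485 | 970  (height 3).
A maximum antichain: {2, 5, 97}  (width 3).
Product = 3 * 3 = 9


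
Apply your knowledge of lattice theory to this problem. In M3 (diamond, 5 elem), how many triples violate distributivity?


Distributive law: a ^ (b v c) = (a ^ b) v (a ^ c).
Check all 5^3 = 125 ordered triples (a,b,c).
  e.g. a=a1, b=a2, c=a3: lhs=a1 != rhs=0
  e.g. a=a1, b=a3, c=a2: lhs=a1 != rhs=0
Total violating triples: 6


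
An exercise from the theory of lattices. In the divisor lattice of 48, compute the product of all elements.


Divisors of 48: [1, 2, 3, 4, 6, 8, 12, 16, 24, 48]
Product = n^(d(n)/2) = 48^(10/2)
Product = 254803968


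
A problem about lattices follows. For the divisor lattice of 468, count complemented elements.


An element a is complemented if some b has a meet b = bottom, a join b = top.
a is complemented iff gcd(a, n/a)=1, i.e. a is a unitary divisor of 468.
Complemented elements: 1, 4, 9, 13, 36, 52, ... (2 more)
Count: 8


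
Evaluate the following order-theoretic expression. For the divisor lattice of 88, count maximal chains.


A maximal chain goes from the minimum element to a maximal element via cover relations.
Counting all min-to-max paths in the cover graph.
Total maximal chains: 4


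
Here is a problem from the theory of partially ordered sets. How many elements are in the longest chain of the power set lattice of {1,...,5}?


A chain is a totally ordered subset; we count the number of elements in a maximum chain.
Compute, for each element x, the size of the longest chain ending at x:
  {}: 1
  {1}: 2
  {2}: 2
  {3}: 2
  {4}: 2
  {5}: 2
  ...
A maximum chain: {} < {1} < {1,2} < {1,2,3} < {1,2,3,4} < {1,2,3,4,5}
Number of elements in the longest chain: 6


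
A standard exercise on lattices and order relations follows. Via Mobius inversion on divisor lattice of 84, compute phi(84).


phi(n) = n * prod_{p|n} (1 - 1/p).
Prime divisors of 84: [2, 3, 7]
phi(84) = 84 * (1 - 1/2) * (1 - 1/3) * (1 - 1/7)
phi(84) = 24


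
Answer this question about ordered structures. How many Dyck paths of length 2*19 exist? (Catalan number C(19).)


C(n) = C(2n, n) / (n+1).
C(38, 19) = 35345263800
C(19) = 35345263800 / 20 = 1767263190


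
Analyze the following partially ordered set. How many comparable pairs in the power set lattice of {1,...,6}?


A comparable pair {a,b} has a < b or b < a in the order.
Count unordered pairs where one element is strictly below the other.
Examples: {{},{1}}, {{},{2}}, {{},{3}}, {{},{4}}, ...
Total comparable pairs: 665


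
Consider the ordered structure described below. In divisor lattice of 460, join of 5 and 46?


In a divisor lattice, join = lcm (least common multiple).
gcd(5,46) = 1
lcm(5,46) = 5*46/gcd = 230/1 = 230


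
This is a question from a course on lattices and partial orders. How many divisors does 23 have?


Divisors of 23: [1, 23]
Count: 2


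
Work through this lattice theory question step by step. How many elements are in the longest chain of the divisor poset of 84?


A chain is a totally ordered subset; we count the number of elements in a maximum chain.
Compute, for each element x, the size of the longest chain ending at x:
  1: 1
  2: 2
  3: 2
  7: 2
  4: 3
  6: 3
  ...
A maximum chain: 1 < 2 < 4 < 12 < 84
Number of elements in the longest chain: 5


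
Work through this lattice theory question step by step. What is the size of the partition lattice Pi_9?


B(n) = number of set partitions of an n-element set.
B(n) satisfies the recurrence: B(n+1) = sum_k C(n,k)*B(k).
B(9) = 21147


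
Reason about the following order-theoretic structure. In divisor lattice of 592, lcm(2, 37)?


Join=lcm.
gcd(2,37)=1
lcm=74


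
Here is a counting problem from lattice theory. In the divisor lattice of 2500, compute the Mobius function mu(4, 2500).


In a divisor lattice, mu(a,b) = mu(b/a) where mu is the classical Mobius function.
b/a = 2500/4 = 625
Prime factorization of 625: primes [5]
625 is not squarefree, so mu(625) = 0


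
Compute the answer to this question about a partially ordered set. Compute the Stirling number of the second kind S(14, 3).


S(n,k) = k*S(n-1,k) + S(n-1,k-1).
S(13,3) = 261625, S(13,2) = 4095
S(14,3) = 3*261625 + 4095 = 784875 + 4095
S(14,3) = 788970


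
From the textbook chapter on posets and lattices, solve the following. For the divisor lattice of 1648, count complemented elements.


An element a is complemented if some b has a meet b = bottom, a join b = top.
a is complemented iff gcd(a, n/a)=1, i.e. a is a unitary divisor of 1648.
Complemented elements: 1, 16, 103, 1648
Count: 4


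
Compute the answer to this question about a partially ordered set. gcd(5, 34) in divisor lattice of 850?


Meet=gcd.
gcd(5,34)=1


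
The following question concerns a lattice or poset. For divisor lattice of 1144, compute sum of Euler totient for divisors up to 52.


Divisors of 1144 up to 52: [1, 2, 4, 8, 11, 13, 22, 26, 44, 52]
phi values: [1, 1, 2, 4, 10, 12, 10, 12, 20, 24]
Sum = 96


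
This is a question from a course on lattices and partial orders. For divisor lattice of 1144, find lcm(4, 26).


In a divisor lattice, join = lcm (least common multiple).
Compute lcm iteratively: start with first element, then lcm(current, next).
Elements: [4, 26]
lcm(4,26) = 52
Final lcm = 52


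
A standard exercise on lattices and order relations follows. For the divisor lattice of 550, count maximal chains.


A maximal chain goes from the minimum element to a maximal element via cover relations.
Counting all min-to-max paths in the cover graph.
Total maximal chains: 12


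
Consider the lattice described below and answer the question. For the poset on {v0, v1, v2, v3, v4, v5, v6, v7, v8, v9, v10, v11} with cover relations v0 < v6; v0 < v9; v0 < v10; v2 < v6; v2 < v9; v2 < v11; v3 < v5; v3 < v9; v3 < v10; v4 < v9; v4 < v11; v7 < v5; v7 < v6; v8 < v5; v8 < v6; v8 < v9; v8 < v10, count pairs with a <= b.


The order relation is {(a,b) : a <= b}, reflexive so it includes (a,a).
Examples: (v0,v0), (v0,v10), (v0,v6), (v0,v9), (v1,v1), ...
Total ordered pairs: 29


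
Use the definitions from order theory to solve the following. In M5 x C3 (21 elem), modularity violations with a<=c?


Modular law: if a <= c then a v (b ^ c) = (a v b) ^ c.
Check all triples (a,b,c) with a <= c among 21 elements.
This lattice is modular (diamonds M_m and their chain-products are modular).
Total violating triples: 0


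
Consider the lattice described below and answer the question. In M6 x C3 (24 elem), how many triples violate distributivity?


Distributive law: a ^ (b v c) = (a ^ b) v (a ^ c).
Check all 24^3 = 13824 ordered triples (a,b,c).
  e.g. a=(a1,0), b=(a2,0), c=(a3,0): lhs=(a1,0) != rhs=(0,0)
  e.g. a=(a1,0), b=(a2,0), c=(a3,1): lhs=(a1,0) != rhs=(0,0)
Total violating triples: 3240


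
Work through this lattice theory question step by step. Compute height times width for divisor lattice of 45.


Height = length of longest chain minus 1; width = size of largest antichain.
A maximum chain: 1 | 5 | 15 | 45  (height 3).
A maximum antichain: {3, 5}  (width 2).
Product = 3 * 2 = 6


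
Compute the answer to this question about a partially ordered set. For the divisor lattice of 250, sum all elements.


sigma(n) = sum of divisors.
Divisors of 250: [1, 2, 5, 10, 25, 50, 125, 250]
Sum = 468


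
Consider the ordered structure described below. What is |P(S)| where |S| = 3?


Power set = 2^n.
2^3 = 8


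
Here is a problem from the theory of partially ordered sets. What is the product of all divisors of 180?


Divisors of 180: [1, 2, 3, 4, 5, 6, 9, 10, 12, 15, 18, 20, 30, 36, 45, 60, 90, 180]
Product = n^(d(n)/2) = 180^(18/2)
Product = 198359290368000000000


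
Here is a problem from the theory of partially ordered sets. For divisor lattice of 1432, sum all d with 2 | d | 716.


Interval [2,716] in divisors of 1432: [2, 4, 358, 716]
Sum = 1080


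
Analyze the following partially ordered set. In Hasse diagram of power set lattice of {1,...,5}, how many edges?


A cover relation a -< b holds when a < b with no c strictly between.
Cover relations:
  {} -< {1}
  {} -< {2}
  {} -< {3}
  {} -< {4}
  {} -< {5}
  {1} -< {1,2}
  {1} -< {1,3}
  {1} -< {1,4}
  ...72 more
Total: 80


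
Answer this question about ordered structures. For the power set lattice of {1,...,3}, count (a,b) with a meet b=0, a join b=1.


Complement pair (a,b): a meet b = bottom, a join b = top.
Here: A intersect B = {} and A union B = {1,...,3}.
Pairs found: ({},{1,2,3}), ({1},{2,3}), ({2},{1,3}), ({3},{1,2}), ... (4 more)
Total ordered pairs: 8


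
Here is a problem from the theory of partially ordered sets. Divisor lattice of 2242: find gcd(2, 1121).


In a divisor lattice, meet = gcd (greatest common divisor).
By Euclidean algorithm or factoring: gcd(2,1121) = 1


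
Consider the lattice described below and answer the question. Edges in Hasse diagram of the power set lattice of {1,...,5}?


A cover relation a -< b holds when a < b with no c strictly between.
Cover relations:
  {} -< {1}
  {} -< {2}
  {} -< {3}
  {} -< {4}
  {} -< {5}
  {1} -< {1,2}
  {1} -< {1,3}
  {1} -< {1,4}
  ...72 more
Total: 80


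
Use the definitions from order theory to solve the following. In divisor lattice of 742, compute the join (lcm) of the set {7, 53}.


In a divisor lattice, join = lcm (least common multiple).
Compute lcm iteratively: start with first element, then lcm(current, next).
Elements: [7, 53]
lcm(7,53) = 371
Final lcm = 371


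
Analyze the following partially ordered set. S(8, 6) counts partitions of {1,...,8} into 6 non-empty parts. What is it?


S(n,k) = k*S(n-1,k) + S(n-1,k-1).
S(7,6) = 21, S(7,5) = 140
S(8,6) = 6*21 + 140 = 126 + 140
S(8,6) = 266


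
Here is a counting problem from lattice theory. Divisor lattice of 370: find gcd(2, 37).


In a divisor lattice, meet = gcd (greatest common divisor).
By Euclidean algorithm or factoring: gcd(2,37) = 1


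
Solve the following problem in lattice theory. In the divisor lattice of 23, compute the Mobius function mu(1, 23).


In a divisor lattice, mu(a,b) = mu(b/a) where mu is the classical Mobius function.
b/a = 23/1 = 23
Prime factorization of 23: primes [23]
23 is squarefree with 1 prime factor(s), so mu(23) = (-1)^1 = -1


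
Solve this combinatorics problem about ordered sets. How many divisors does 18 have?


Divisors of 18: [1, 2, 3, 6, 9, 18]
Count: 6


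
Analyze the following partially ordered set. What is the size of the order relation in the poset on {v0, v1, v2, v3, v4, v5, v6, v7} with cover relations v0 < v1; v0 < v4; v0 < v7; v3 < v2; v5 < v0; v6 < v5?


The order relation is {(a,b) : a <= b}, reflexive so it includes (a,a).
Examples: (v0,v0), (v0,v1), (v0,v4), (v0,v7), (v1,v1), ...
Total ordered pairs: 21


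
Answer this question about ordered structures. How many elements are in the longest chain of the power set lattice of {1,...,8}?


A chain is a totally ordered subset; we count the number of elements in a maximum chain.
Compute, for each element x, the size of the longest chain ending at x:
  {}: 1
  {1}: 2
  {2}: 2
  {3}: 2
  {4}: 2
  {5}: 2
  ...
A maximum chain: {} < {1} < {1,2} < {1,2,3} < {1,2,3,4} < {1,2,3,4,5} < {1,2,3,4,5,6} < {1,2,3,4,5,6,7} < {1,2,3,4,5,6,7,8}
Number of elements in the longest chain: 9


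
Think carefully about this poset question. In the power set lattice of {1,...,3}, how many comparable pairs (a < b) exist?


A comparable pair {a,b} has a < b or b < a in the order.
Count unordered pairs where one element is strictly below the other.
Examples: {{},{1}}, {{},{2}}, {{},{3}}, {{},{1,2}}, ...
Total comparable pairs: 19


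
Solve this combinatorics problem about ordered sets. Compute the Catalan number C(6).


C(n) = C(2n, n) / (n+1).
C(12, 6) = 924
C(6) = 924 / 7 = 132


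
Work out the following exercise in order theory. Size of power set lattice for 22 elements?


Power set = 2^n.
2^22 = 4194304


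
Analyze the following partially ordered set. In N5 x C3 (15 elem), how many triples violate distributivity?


Distributive law: a ^ (b v c) = (a ^ b) v (a ^ c).
Check all 15^3 = 3375 ordered triples (a,b,c).
  e.g. a=(b,0), b=(a,0), c=(c,0): lhs=(b,0) != rhs=(a,0)
  e.g. a=(b,0), b=(a,0), c=(c,1): lhs=(b,0) != rhs=(a,0)
Total violating triples: 54


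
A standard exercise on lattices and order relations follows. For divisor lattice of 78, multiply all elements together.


Divisors of 78: [1, 2, 3, 6, 13, 26, 39, 78]
Product = n^(d(n)/2) = 78^(8/2)
Product = 37015056


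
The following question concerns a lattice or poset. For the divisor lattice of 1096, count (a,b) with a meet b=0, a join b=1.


Complement pair (a,b): a meet b = bottom, a join b = top.
Here: gcd(a,b)=1 and lcm(a,b)=1096, i.e. a*b=1096 with a,b coprime.
Pairs found: (1,1096), (8,137), (137,8), (1096,1)
Total ordered pairs: 4


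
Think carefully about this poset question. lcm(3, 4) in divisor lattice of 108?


Join=lcm.
gcd(3,4)=1
lcm=12


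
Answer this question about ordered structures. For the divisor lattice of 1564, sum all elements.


sigma(n) = sum of divisors.
Divisors of 1564: [1, 2, 4, 17, 23, 34, 46, 68, 92, 391, 782, 1564]
Sum = 3024


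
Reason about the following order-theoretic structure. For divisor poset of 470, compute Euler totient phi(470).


phi(n) = n * prod_{p|n} (1 - 1/p).
Prime divisors of 470: [2, 5, 47]
phi(470) = 470 * (1 - 1/2) * (1 - 1/5) * (1 - 1/47)
phi(470) = 184


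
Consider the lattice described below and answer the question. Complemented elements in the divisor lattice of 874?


An element a is complemented if some b has a meet b = bottom, a join b = top.
a is complemented iff gcd(a, n/a)=1, i.e. a is a unitary divisor of 874.
Complemented elements: 1, 2, 19, 23, 38, 46, ... (2 more)
Count: 8


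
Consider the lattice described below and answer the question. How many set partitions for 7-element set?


B(n) = number of set partitions of an n-element set.
B(n) satisfies the recurrence: B(n+1) = sum_k C(n,k)*B(k).
B(7) = 877


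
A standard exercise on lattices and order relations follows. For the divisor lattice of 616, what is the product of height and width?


Height = length of longest chain minus 1; width = size of largest antichain.
A maximum chain: 1 | 11 | 77 | 154 | 308 | 616  (height 5).
A maximum antichain: {4, 14, 22, 77}  (width 4).
Product = 5 * 4 = 20


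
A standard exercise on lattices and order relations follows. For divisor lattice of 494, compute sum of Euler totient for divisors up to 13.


Divisors of 494 up to 13: [1, 2, 13]
phi values: [1, 1, 12]
Sum = 14


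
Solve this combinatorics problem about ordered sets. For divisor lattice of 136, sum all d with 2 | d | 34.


Interval [2,34] in divisors of 136: [2, 34]
Sum = 36


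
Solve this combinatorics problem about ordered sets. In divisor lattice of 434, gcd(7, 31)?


Meet=gcd.
gcd(7,31)=1


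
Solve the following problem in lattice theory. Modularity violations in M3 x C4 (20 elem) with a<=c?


Modular law: if a <= c then a v (b ^ c) = (a v b) ^ c.
Check all triples (a,b,c) with a <= c among 20 elements.
This lattice is modular (diamonds M_m and their chain-products are modular).
Total violating triples: 0


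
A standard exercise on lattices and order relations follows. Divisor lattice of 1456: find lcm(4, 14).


In a divisor lattice, join = lcm (least common multiple).
gcd(4,14) = 2
lcm(4,14) = 4*14/gcd = 56/2 = 28


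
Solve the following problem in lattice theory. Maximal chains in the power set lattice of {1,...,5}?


A maximal chain goes from the minimum element to a maximal element via cover relations.
Counting all min-to-max paths in the cover graph.
Total maximal chains: 120


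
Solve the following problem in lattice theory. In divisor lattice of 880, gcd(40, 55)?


Meet=gcd.
gcd(40,55)=5


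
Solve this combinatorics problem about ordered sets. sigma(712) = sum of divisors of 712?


sigma(n) = sum of divisors.
Divisors of 712: [1, 2, 4, 8, 89, 178, 356, 712]
Sum = 1350


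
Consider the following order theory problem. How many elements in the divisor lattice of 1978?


Divisors of 1978: [1, 2, 23, 43, 46, 86, 989, 1978]
Count: 8


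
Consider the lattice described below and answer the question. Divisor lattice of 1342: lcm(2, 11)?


Join=lcm.
gcd(2,11)=1
lcm=22


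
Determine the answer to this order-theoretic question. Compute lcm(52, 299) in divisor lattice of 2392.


In a divisor lattice, join = lcm (least common multiple).
gcd(52,299) = 13
lcm(52,299) = 52*299/gcd = 15548/13 = 1196


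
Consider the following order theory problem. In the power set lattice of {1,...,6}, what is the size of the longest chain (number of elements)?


A chain is a totally ordered subset; we count the number of elements in a maximum chain.
Compute, for each element x, the size of the longest chain ending at x:
  {}: 1
  {1}: 2
  {2}: 2
  {3}: 2
  {4}: 2
  {5}: 2
  ...
A maximum chain: {} < {1} < {1,2} < {1,2,3} < {1,2,3,4} < {1,2,3,4,5} < {1,2,3,4,5,6}
Number of elements in the longest chain: 7


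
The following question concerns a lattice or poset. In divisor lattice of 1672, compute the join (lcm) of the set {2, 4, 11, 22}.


In a divisor lattice, join = lcm (least common multiple).
Compute lcm iteratively: start with first element, then lcm(current, next).
Elements: [2, 4, 11, 22]
lcm(2,4) = 4
lcm(4,11) = 44
lcm(44,22) = 44
Final lcm = 44


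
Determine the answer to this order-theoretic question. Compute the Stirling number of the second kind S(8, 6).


S(n,k) = k*S(n-1,k) + S(n-1,k-1).
S(7,6) = 21, S(7,5) = 140
S(8,6) = 6*21 + 140 = 126 + 140
S(8,6) = 266


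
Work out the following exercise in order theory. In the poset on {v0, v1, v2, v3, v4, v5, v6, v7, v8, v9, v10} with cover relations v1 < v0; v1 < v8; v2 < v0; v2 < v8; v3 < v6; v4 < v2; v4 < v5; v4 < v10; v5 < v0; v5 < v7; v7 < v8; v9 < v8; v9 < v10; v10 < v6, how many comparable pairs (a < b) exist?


A comparable pair {a,b} has a < b or b < a in the order.
Count unordered pairs where one element is strictly below the other.
Examples: {v0,v1}, {v0,v2}, {v0,v4}, {v0,v5}, ...
Total comparable pairs: 20


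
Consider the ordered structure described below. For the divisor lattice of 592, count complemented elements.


An element a is complemented if some b has a meet b = bottom, a join b = top.
a is complemented iff gcd(a, n/a)=1, i.e. a is a unitary divisor of 592.
Complemented elements: 1, 16, 37, 592
Count: 4


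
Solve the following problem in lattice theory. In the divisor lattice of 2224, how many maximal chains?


A maximal chain goes from the minimum element to a maximal element via cover relations.
Counting all min-to-max paths in the cover graph.
Total maximal chains: 5


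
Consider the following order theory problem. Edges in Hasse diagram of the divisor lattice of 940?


A cover relation a -< b holds when a < b with no c strictly between.
Cover relations:
  1 -< 2
  1 -< 5
  1 -< 47
  2 -< 4
  2 -< 10
  2 -< 94
  4 -< 20
  4 -< 188
  ...12 more
Total: 20


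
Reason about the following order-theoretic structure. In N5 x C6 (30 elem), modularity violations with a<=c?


Modular law: if a <= c then a v (b ^ c) = (a v b) ^ c.
Check all triples (a,b,c) with a <= c among 30 elements.
  e.g. a=(a,0), b=(c,0), c=(b,0): lhs=(a,0) != rhs=(b,0)
  e.g. a=(a,0), b=(c,1), c=(b,0): lhs=(a,0) != rhs=(b,0)
Total violating triples: 126


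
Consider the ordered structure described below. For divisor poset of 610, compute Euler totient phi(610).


phi(n) = n * prod_{p|n} (1 - 1/p).
Prime divisors of 610: [2, 5, 61]
phi(610) = 610 * (1 - 1/2) * (1 - 1/5) * (1 - 1/61)
phi(610) = 240


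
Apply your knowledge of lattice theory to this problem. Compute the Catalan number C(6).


C(n) = C(2n, n) / (n+1).
C(12, 6) = 924
C(6) = 924 / 7 = 132


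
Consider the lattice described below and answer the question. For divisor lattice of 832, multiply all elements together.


Divisors of 832: [1, 2, 4, 8, 13, 16, 26, 32, 52, 64, 104, 208, 416, 832]
Product = n^(d(n)/2) = 832^(14/2)
Product = 275970896268800032768


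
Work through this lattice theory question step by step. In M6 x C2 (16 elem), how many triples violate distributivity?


Distributive law: a ^ (b v c) = (a ^ b) v (a ^ c).
Check all 16^3 = 4096 ordered triples (a,b,c).
  e.g. a=(a1,0), b=(a2,0), c=(a3,0): lhs=(a1,0) != rhs=(0,0)
  e.g. a=(a1,0), b=(a2,0), c=(a3,1): lhs=(a1,0) != rhs=(0,0)
Total violating triples: 960


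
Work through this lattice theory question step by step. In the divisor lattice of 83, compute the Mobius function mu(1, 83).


In a divisor lattice, mu(a,b) = mu(b/a) where mu is the classical Mobius function.
b/a = 83/1 = 83
Prime factorization of 83: primes [83]
83 is squarefree with 1 prime factor(s), so mu(83) = (-1)^1 = -1


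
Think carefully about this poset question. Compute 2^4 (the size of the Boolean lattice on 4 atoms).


Power set = 2^n.
2^4 = 16


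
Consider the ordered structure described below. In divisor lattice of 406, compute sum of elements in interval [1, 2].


Interval [1,2] in divisors of 406: [1, 2]
Sum = 3


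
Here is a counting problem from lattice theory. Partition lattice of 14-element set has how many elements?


B(n) = number of set partitions of an n-element set.
B(n) satisfies the recurrence: B(n+1) = sum_k C(n,k)*B(k).
B(14) = 190899322


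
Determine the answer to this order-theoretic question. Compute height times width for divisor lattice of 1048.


Height = length of longest chain minus 1; width = size of largest antichain.
A maximum chain: 1 | 131 | 262 | 524 | 1048  (height 4).
A maximum antichain: {2, 131}  (width 2).
Product = 4 * 2 = 8


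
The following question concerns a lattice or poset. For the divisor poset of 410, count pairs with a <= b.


The order relation is {(a,b) : a <= b}, reflexive so it includes (a,a).
Examples: (1,1), (1,10), (1,2), (1,205), (1,41), ...
Total ordered pairs: 27


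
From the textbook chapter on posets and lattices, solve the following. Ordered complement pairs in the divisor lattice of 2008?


Complement pair (a,b): a meet b = bottom, a join b = top.
Here: gcd(a,b)=1 and lcm(a,b)=2008, i.e. a*b=2008 with a,b coprime.
Pairs found: (1,2008), (8,251), (251,8), (2008,1)
Total ordered pairs: 4


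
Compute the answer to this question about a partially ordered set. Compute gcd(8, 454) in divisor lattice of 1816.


In a divisor lattice, meet = gcd (greatest common divisor).
By Euclidean algorithm or factoring: gcd(8,454) = 2


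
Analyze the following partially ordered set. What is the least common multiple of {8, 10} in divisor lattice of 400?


In a divisor lattice, join = lcm (least common multiple).
Compute lcm iteratively: start with first element, then lcm(current, next).
Elements: [8, 10]
lcm(8,10) = 40
Final lcm = 40


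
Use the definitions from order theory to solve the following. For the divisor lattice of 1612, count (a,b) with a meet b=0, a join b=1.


Complement pair (a,b): a meet b = bottom, a join b = top.
Here: gcd(a,b)=1 and lcm(a,b)=1612, i.e. a*b=1612 with a,b coprime.
Pairs found: (1,1612), (4,403), (13,124), (31,52), ... (4 more)
Total ordered pairs: 8


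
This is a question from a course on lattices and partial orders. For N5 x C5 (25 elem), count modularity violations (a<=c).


Modular law: if a <= c then a v (b ^ c) = (a v b) ^ c.
Check all triples (a,b,c) with a <= c among 25 elements.
  e.g. a=(a,0), b=(c,0), c=(b,0): lhs=(a,0) != rhs=(b,0)
  e.g. a=(a,0), b=(c,1), c=(b,0): lhs=(a,0) != rhs=(b,0)
Total violating triples: 75


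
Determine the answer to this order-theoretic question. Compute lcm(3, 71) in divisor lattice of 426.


In a divisor lattice, join = lcm (least common multiple).
gcd(3,71) = 1
lcm(3,71) = 3*71/gcd = 213/1 = 213


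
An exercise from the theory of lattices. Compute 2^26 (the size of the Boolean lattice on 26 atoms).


Power set = 2^n.
2^26 = 67108864


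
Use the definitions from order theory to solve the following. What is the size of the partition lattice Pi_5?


B(n) = number of set partitions of an n-element set.
B(n) satisfies the recurrence: B(n+1) = sum_k C(n,k)*B(k).
B(5) = 52


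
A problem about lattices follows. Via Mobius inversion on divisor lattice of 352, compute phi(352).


phi(n) = n * prod_{p|n} (1 - 1/p).
Prime divisors of 352: [2, 11]
phi(352) = 352 * (1 - 1/2) * (1 - 1/11)
phi(352) = 160


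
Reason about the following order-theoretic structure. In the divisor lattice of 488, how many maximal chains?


A maximal chain goes from the minimum element to a maximal element via cover relations.
Counting all min-to-max paths in the cover graph.
Total maximal chains: 4


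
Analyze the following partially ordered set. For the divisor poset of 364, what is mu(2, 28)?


In a divisor lattice, mu(a,b) = mu(b/a) where mu is the classical Mobius function.
b/a = 28/2 = 14
Prime factorization of 14: primes [2, 7]
14 is squarefree with 2 prime factor(s), so mu(14) = (-1)^2 = 1


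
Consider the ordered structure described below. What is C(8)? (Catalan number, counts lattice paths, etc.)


C(n) = C(2n, n) / (n+1).
C(16, 8) = 12870
C(8) = 12870 / 9 = 1430


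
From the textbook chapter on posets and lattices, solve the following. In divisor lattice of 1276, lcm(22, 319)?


Join=lcm.
gcd(22,319)=11
lcm=638


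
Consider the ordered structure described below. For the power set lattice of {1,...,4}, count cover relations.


A cover relation a -< b holds when a < b with no c strictly between.
Cover relations:
  {} -< {1}
  {} -< {2}
  {} -< {3}
  {} -< {4}
  {1} -< {1,2}
  {1} -< {1,3}
  {1} -< {1,4}
  {2} -< {1,2}
  ...24 more
Total: 32


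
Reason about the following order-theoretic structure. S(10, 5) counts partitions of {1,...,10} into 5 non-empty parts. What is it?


S(n,k) = k*S(n-1,k) + S(n-1,k-1).
S(9,5) = 6951, S(9,4) = 7770
S(10,5) = 5*6951 + 7770 = 34755 + 7770
S(10,5) = 42525


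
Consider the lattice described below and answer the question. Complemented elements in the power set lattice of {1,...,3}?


An element a is complemented if some b has a meet b = bottom, a join b = top.
every subset A has complement S\A, so all elements are complemented.
Complemented elements: {}, {1}, {2}, {3}, {1,2}, {1,3}, ... (2 more)
Count: 8


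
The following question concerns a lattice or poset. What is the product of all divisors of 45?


Divisors of 45: [1, 3, 5, 9, 15, 45]
Product = n^(d(n)/2) = 45^(6/2)
Product = 91125


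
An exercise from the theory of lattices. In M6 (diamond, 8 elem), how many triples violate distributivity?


Distributive law: a ^ (b v c) = (a ^ b) v (a ^ c).
Check all 8^3 = 512 ordered triples (a,b,c).
  e.g. a=a1, b=a2, c=a3: lhs=a1 != rhs=0
  e.g. a=a1, b=a2, c=a4: lhs=a1 != rhs=0
Total violating triples: 120


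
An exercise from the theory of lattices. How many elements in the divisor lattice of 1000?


Divisors of 1000: [1, 2, 4, 5, 8, 10, 20, 25, 40, 50, 100, 125, 200, 250, 500, 1000]
Count: 16


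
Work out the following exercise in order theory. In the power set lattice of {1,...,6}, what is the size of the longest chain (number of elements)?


A chain is a totally ordered subset; we count the number of elements in a maximum chain.
Compute, for each element x, the size of the longest chain ending at x:
  {}: 1
  {1}: 2
  {2}: 2
  {3}: 2
  {4}: 2
  {5}: 2
  ...
A maximum chain: {} < {1} < {1,2} < {1,2,3} < {1,2,3,4} < {1,2,3,4,5} < {1,2,3,4,5,6}
Number of elements in the longest chain: 7


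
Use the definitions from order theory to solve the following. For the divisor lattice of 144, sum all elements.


sigma(n) = sum of divisors.
Divisors of 144: [1, 2, 3, 4, 6, 8, 9, 12, 16, 18, 24, 36, 48, 72, 144]
Sum = 403


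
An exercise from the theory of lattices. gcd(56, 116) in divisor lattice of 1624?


Meet=gcd.
gcd(56,116)=4


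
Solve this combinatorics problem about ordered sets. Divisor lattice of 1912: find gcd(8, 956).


In a divisor lattice, meet = gcd (greatest common divisor).
By Euclidean algorithm or factoring: gcd(8,956) = 4


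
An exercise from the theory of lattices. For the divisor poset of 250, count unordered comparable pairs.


A comparable pair {a,b} has a < b or b < a in the order.
Count unordered pairs where one element is strictly below the other.
Examples: {1,2}, {1,5}, {1,10}, {1,25}, ...
Total comparable pairs: 22


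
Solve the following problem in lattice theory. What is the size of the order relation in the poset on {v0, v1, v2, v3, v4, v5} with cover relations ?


The order relation is {(a,b) : a <= b}, reflexive so it includes (a,a).
Examples: (v0,v0), (v1,v1), (v2,v2), (v3,v3), (v4,v4), ...
Total ordered pairs: 6


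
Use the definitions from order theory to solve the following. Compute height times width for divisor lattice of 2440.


Height = length of longest chain minus 1; width = size of largest antichain.
A maximum chain: 1 | 61 | 305 | 610 | 1220 | 2440  (height 5).
A maximum antichain: {4, 10, 122, 305}  (width 4).
Product = 5 * 4 = 20


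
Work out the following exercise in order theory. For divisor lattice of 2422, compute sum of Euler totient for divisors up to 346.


Divisors of 2422 up to 346: [1, 2, 7, 14, 173, 346]
phi values: [1, 1, 6, 6, 172, 172]
Sum = 358


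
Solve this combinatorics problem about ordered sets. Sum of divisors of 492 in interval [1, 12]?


Interval [1,12] in divisors of 492: [1, 2, 3, 4, 6, 12]
Sum = 28


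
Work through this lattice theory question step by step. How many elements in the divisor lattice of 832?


Divisors of 832: [1, 2, 4, 8, 13, 16, 26, 32, 52, 64, 104, 208, 416, 832]
Count: 14


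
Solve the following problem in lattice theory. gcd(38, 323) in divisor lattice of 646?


Meet=gcd.
gcd(38,323)=19


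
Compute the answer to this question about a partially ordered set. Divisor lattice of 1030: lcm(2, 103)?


Join=lcm.
gcd(2,103)=1
lcm=206


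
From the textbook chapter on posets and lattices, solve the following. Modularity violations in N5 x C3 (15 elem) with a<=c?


Modular law: if a <= c then a v (b ^ c) = (a v b) ^ c.
Check all triples (a,b,c) with a <= c among 15 elements.
  e.g. a=(a,0), b=(c,0), c=(b,0): lhs=(a,0) != rhs=(b,0)
  e.g. a=(a,0), b=(c,1), c=(b,0): lhs=(a,0) != rhs=(b,0)
Total violating triples: 18


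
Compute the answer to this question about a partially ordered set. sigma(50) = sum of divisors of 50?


sigma(n) = sum of divisors.
Divisors of 50: [1, 2, 5, 10, 25, 50]
Sum = 93


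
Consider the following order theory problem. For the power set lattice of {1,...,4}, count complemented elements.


An element a is complemented if some b has a meet b = bottom, a join b = top.
every subset A has complement S\A, so all elements are complemented.
Complemented elements: {}, {1}, {2}, {3}, {4}, {1,2}, ... (10 more)
Count: 16


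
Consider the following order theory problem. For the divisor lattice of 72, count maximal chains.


A maximal chain goes from the minimum element to a maximal element via cover relations.
Counting all min-to-max paths in the cover graph.
Total maximal chains: 10


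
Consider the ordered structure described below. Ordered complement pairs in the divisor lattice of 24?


Complement pair (a,b): a meet b = bottom, a join b = top.
Here: gcd(a,b)=1 and lcm(a,b)=24, i.e. a*b=24 with a,b coprime.
Pairs found: (1,24), (3,8), (8,3), (24,1)
Total ordered pairs: 4


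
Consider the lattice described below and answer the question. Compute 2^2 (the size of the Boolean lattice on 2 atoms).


Power set = 2^n.
2^2 = 4


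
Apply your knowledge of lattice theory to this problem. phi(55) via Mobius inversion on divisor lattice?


phi(n) = n * prod_{p|n} (1 - 1/p).
Prime divisors of 55: [5, 11]
phi(55) = 55 * (1 - 1/5) * (1 - 1/11)
phi(55) = 40
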